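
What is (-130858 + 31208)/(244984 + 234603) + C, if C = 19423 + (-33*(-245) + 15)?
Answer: 13199573351/479587 ≈ 27523.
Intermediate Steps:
C = 27523 (C = 19423 + (8085 + 15) = 19423 + 8100 = 27523)
(-130858 + 31208)/(244984 + 234603) + C = (-130858 + 31208)/(244984 + 234603) + 27523 = -99650/479587 + 27523 = 13199573351/479587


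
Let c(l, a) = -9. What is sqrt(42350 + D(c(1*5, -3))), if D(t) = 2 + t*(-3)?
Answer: sqrt(42379) ≈ 205.86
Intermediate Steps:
D(t) = 2 - 3*t
sqrt(42350 + D(c(1*5, -3))) = sqrt(42350 + (2 - 3*(-9))) = sqrt(42350 + (2 + 27)) = sqrt(42350 + 29) = sqrt(42379)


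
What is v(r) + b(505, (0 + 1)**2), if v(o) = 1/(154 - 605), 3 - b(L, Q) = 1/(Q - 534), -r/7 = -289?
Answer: 17587/5863 ≈ 2.9997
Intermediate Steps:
r = 2023 (r = -7*(-289) = 2023)
b(L, Q) = 3 - 1/(-534 + Q) (b(L, Q) = 3 - 1/(Q - 534) = 3 - 1/(-534 + Q))
v(o) = -1/451 (v(o) = 1/(-451) = -1/451)
v(r) + b(505, (0 + 1)**2) = -1/451 + (-1603 + 3*(0 + 1)**2)/(-534 + (0 + 1)**2) = -1/451 + (-1603 + 3*1**2)/(-534 + 1**2) = -1/451 + (-1603 + 3*1)/(-534 + 1) = -1/451 + (-1603 + 3)/(-533) = -1/451 - 1/533*(-1600) = -1/451 + 1600/533 = 17587/5863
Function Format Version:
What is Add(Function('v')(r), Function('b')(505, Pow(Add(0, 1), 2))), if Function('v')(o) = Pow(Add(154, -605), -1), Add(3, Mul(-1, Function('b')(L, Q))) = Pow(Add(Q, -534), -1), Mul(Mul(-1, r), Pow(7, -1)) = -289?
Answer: Rational(17587, 5863) ≈ 2.9997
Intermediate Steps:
r = 2023 (r = Mul(-7, -289) = 2023)
Function('b')(L, Q) = Add(3, Mul(-1, Pow(Add(-534, Q), -1))) (Function('b')(L, Q) = Add(3, Mul(-1, Pow(Add(Q, -534), -1))) = Add(3, Mul(-1, Pow(Add(-534, Q), -1))))
Function('v')(o) = Rational(-1, 451) (Function('v')(o) = Pow(-451, -1) = Rational(-1, 451))
Add(Function('v')(r), Function('b')(505, Pow(Add(0, 1), 2))) = Add(Rational(-1, 451), Mul(Pow(Add(-534, Pow(Add(0, 1), 2)), -1), Add(-1603, Mul(3, Pow(Add(0, 1), 2))))) = Add(Rational(-1, 451), Mul(Pow(Add(-534, Pow(1, 2)), -1), Add(-1603, Mul(3, Pow(1, 2))))) = Add(Rational(-1, 451), Mul(Pow(Add(-534, 1), -1), Add(-1603, Mul(3, 1)))) = Add(Rational(-1, 451), Mul(Pow(-533, -1), Add(-1603, 3))) = Add(Rational(-1, 451), Mul(Rational(-1, 533), -1600)) = Add(Rational(-1, 451), Rational(1600, 533)) = Rational(17587, 5863)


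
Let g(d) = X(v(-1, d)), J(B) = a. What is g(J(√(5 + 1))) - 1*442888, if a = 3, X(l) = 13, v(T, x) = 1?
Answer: -442875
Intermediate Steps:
J(B) = 3
g(d) = 13
g(J(√(5 + 1))) - 1*442888 = 13 - 1*442888 = 13 - 442888 = -442875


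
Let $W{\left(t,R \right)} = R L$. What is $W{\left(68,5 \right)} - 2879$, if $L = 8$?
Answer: $-2839$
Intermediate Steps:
$W{\left(t,R \right)} = 8 R$ ($W{\left(t,R \right)} = R 8 = 8 R$)
$W{\left(68,5 \right)} - 2879 = 8 \cdot 5 - 2879 = 40 - 2879 = -2839$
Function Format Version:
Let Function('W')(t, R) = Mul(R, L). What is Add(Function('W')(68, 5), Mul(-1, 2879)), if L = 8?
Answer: -2839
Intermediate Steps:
Function('W')(t, R) = Mul(8, R) (Function('W')(t, R) = Mul(R, 8) = Mul(8, R))
Add(Function('W')(68, 5), Mul(-1, 2879)) = Add(Mul(8, 5), Mul(-1, 2879)) = Add(40, -2879) = -2839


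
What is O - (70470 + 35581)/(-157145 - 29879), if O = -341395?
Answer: -63848952429/187024 ≈ -3.4139e+5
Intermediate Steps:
O - (70470 + 35581)/(-157145 - 29879) = -341395 - (70470 + 35581)/(-157145 - 29879) = -341395 - 106051/(-187024) = -341395 - 106051*(-1)/187024 = -341395 - 1*(-106051/187024) = -341395 + 106051/187024 = -63848952429/187024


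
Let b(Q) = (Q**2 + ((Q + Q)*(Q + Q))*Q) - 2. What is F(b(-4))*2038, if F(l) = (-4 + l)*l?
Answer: 121326216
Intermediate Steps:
b(Q) = -2 + Q**2 + 4*Q**3 (b(Q) = (Q**2 + ((2*Q)*(2*Q))*Q) - 2 = (Q**2 + (4*Q**2)*Q) - 2 = (Q**2 + 4*Q**3) - 2 = -2 + Q**2 + 4*Q**3)
F(l) = l*(-4 + l)
F(b(-4))*2038 = ((-2 + (-4)**2 + 4*(-4)**3)*(-4 + (-2 + (-4)**2 + 4*(-4)**3)))*2038 = ((-2 + 16 + 4*(-64))*(-4 + (-2 + 16 + 4*(-64))))*2038 = ((-2 + 16 - 256)*(-4 + (-2 + 16 - 256)))*2038 = -242*(-4 - 242)*2038 = -242*(-246)*2038 = 59532*2038 = 121326216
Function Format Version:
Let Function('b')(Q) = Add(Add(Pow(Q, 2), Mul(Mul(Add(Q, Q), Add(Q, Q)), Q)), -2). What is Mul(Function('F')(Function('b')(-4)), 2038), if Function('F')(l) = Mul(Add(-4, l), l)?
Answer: 121326216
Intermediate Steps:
Function('b')(Q) = Add(-2, Pow(Q, 2), Mul(4, Pow(Q, 3))) (Function('b')(Q) = Add(Add(Pow(Q, 2), Mul(Mul(Mul(2, Q), Mul(2, Q)), Q)), -2) = Add(Add(Pow(Q, 2), Mul(Mul(4, Pow(Q, 2)), Q)), -2) = Add(Add(Pow(Q, 2), Mul(4, Pow(Q, 3))), -2) = Add(-2, Pow(Q, 2), Mul(4, Pow(Q, 3))))
Function('F')(l) = Mul(l, Add(-4, l))
Mul(Function('F')(Function('b')(-4)), 2038) = Mul(Mul(Add(-2, Pow(-4, 2), Mul(4, Pow(-4, 3))), Add(-4, Add(-2, Pow(-4, 2), Mul(4, Pow(-4, 3))))), 2038) = Mul(Mul(Add(-2, 16, Mul(4, -64)), Add(-4, Add(-2, 16, Mul(4, -64)))), 2038) = Mul(Mul(Add(-2, 16, -256), Add(-4, Add(-2, 16, -256))), 2038) = Mul(Mul(-242, Add(-4, -242)), 2038) = Mul(Mul(-242, -246), 2038) = Mul(59532, 2038) = 121326216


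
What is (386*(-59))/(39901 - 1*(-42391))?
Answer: -11387/41146 ≈ -0.27675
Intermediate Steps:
(386*(-59))/(39901 - 1*(-42391)) = -22774/(39901 + 42391) = -22774/82292 = -22774*1/82292 = -11387/41146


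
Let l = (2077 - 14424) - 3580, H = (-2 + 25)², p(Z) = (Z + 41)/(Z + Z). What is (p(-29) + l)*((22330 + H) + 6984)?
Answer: -13784153427/29 ≈ -4.7532e+8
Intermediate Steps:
p(Z) = (41 + Z)/(2*Z) (p(Z) = (41 + Z)/((2*Z)) = (41 + Z)*(1/(2*Z)) = (41 + Z)/(2*Z))
H = 529 (H = 23² = 529)
l = -15927 (l = -12347 - 3580 = -15927)
(p(-29) + l)*((22330 + H) + 6984) = ((½)*(41 - 29)/(-29) - 15927)*((22330 + 529) + 6984) = ((½)*(-1/29)*12 - 15927)*(22859 + 6984) = (-6/29 - 15927)*29843 = -461889/29*29843 = -13784153427/29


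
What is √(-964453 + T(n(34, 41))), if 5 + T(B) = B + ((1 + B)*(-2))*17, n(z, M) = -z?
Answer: I*√963370 ≈ 981.51*I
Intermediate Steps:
T(B) = -39 - 33*B (T(B) = -5 + (B + ((1 + B)*(-2))*17) = -5 + (B + (-2 - 2*B)*17) = -5 + (B + (-34 - 34*B)) = -5 + (-34 - 33*B) = -39 - 33*B)
√(-964453 + T(n(34, 41))) = √(-964453 + (-39 - (-33)*34)) = √(-964453 + (-39 - 33*(-34))) = √(-964453 + (-39 + 1122)) = √(-964453 + 1083) = √(-963370) = I*√963370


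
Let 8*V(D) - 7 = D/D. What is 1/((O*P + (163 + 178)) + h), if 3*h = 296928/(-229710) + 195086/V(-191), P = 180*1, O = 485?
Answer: 114855/17534825077 ≈ 6.5501e-6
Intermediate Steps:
V(D) = 1 (V(D) = 7/8 + (D/D)/8 = 7/8 + (⅛)*1 = 7/8 + ⅛ = 1)
P = 180
h = 7468818022/114855 (h = (296928/(-229710) + 195086/1)/3 = (296928*(-1/229710) + 195086*1)/3 = (-49488/38285 + 195086)/3 = (⅓)*(7468818022/38285) = 7468818022/114855 ≈ 65028.)
1/((O*P + (163 + 178)) + h) = 1/((485*180 + (163 + 178)) + 7468818022/114855) = 1/((87300 + 341) + 7468818022/114855) = 1/(87641 + 7468818022/114855) = 1/(17534825077/114855) = 114855/17534825077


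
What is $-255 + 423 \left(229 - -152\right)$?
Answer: $160908$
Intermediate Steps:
$-255 + 423 \left(229 - -152\right) = -255 + 423 \left(229 + 152\right) = -255 + 423 \cdot 381 = -255 + 161163 = 160908$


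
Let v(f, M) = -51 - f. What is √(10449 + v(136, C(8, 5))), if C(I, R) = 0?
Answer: √10262 ≈ 101.30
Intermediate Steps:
√(10449 + v(136, C(8, 5))) = √(10449 + (-51 - 1*136)) = √(10449 + (-51 - 136)) = √(10449 - 187) = √10262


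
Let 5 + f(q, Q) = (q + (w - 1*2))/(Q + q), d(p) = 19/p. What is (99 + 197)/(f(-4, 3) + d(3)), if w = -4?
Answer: 444/17 ≈ 26.118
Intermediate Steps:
f(q, Q) = -5 + (-6 + q)/(Q + q) (f(q, Q) = -5 + (q + (-4 - 1*2))/(Q + q) = -5 + (q + (-4 - 2))/(Q + q) = -5 + (q - 6)/(Q + q) = -5 + (-6 + q)/(Q + q))
(99 + 197)/(f(-4, 3) + d(3)) = (99 + 197)/((-6 - 5*3 - 4*(-4))/(3 - 4) + 19/3) = 296/((-6 - 15 + 16)/(-1) + 19*(⅓)) = 296/(-1*(-5) + 19/3) = 296/(5 + 19/3) = 296/(34/3) = 296*(3/34) = 444/17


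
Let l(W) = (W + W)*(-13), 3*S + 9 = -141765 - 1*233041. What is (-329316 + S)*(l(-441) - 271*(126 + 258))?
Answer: 42063042758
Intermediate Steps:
S = -374815/3 (S = -3 + (-141765 - 1*233041)/3 = -3 + (-141765 - 233041)/3 = -3 + (1/3)*(-374806) = -3 - 374806/3 = -374815/3 ≈ -1.2494e+5)
l(W) = -26*W (l(W) = (2*W)*(-13) = -26*W)
(-329316 + S)*(l(-441) - 271*(126 + 258)) = (-329316 - 374815/3)*(-26*(-441) - 271*(126 + 258)) = -1362763*(11466 - 271*384)/3 = -1362763*(11466 - 104064)/3 = -1362763/3*(-92598) = 42063042758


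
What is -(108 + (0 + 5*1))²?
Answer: -12769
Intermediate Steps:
-(108 + (0 + 5*1))² = -(108 + (0 + 5))² = -(108 + 5)² = -1*113² = -1*12769 = -12769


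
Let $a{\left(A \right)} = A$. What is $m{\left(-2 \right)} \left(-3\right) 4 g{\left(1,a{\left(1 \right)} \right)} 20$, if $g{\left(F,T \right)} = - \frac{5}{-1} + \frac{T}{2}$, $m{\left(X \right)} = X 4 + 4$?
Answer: $5280$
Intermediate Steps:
$m{\left(X \right)} = 4 + 4 X$ ($m{\left(X \right)} = 4 X + 4 = 4 + 4 X$)
$g{\left(F,T \right)} = 5 + \frac{T}{2}$ ($g{\left(F,T \right)} = \left(-5\right) \left(-1\right) + T \frac{1}{2} = 5 + \frac{T}{2}$)
$m{\left(-2 \right)} \left(-3\right) 4 g{\left(1,a{\left(1 \right)} \right)} 20 = \left(4 + 4 \left(-2\right)\right) \left(-3\right) 4 \left(5 + \frac{1}{2} \cdot 1\right) 20 = \left(4 - 8\right) \left(- 12 \left(5 + \frac{1}{2}\right)\right) 20 = - 4 \left(\left(-12\right) \frac{11}{2}\right) 20 = \left(-4\right) \left(-66\right) 20 = 264 \cdot 20 = 5280$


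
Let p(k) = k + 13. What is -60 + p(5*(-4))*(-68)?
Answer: 416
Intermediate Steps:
p(k) = 13 + k
-60 + p(5*(-4))*(-68) = -60 + (13 + 5*(-4))*(-68) = -60 + (13 - 20)*(-68) = -60 - 7*(-68) = -60 + 476 = 416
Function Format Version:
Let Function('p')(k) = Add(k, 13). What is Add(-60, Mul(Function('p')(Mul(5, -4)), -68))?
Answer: 416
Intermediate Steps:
Function('p')(k) = Add(13, k)
Add(-60, Mul(Function('p')(Mul(5, -4)), -68)) = Add(-60, Mul(Add(13, Mul(5, -4)), -68)) = Add(-60, Mul(Add(13, -20), -68)) = Add(-60, Mul(-7, -68)) = Add(-60, 476) = 416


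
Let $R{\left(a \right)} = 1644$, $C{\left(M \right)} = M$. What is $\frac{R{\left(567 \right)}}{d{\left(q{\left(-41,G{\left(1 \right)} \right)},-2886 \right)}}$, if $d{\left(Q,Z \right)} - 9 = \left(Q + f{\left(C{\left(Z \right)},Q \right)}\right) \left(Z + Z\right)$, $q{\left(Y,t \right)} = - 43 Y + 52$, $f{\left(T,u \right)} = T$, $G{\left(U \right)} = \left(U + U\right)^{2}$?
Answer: $\frac{548}{2060607} \approx 0.00026594$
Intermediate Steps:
$G{\left(U \right)} = 4 U^{2}$ ($G{\left(U \right)} = \left(2 U\right)^{2} = 4 U^{2}$)
$q{\left(Y,t \right)} = 52 - 43 Y$
$d{\left(Q,Z \right)} = 9 + 2 Z \left(Q + Z\right)$ ($d{\left(Q,Z \right)} = 9 + \left(Q + Z\right) \left(Z + Z\right) = 9 + \left(Q + Z\right) 2 Z = 9 + 2 Z \left(Q + Z\right)$)
$\frac{R{\left(567 \right)}}{d{\left(q{\left(-41,G{\left(1 \right)} \right)},-2886 \right)}} = \frac{1644}{9 + 2 \left(-2886\right)^{2} + 2 \left(52 - -1763\right) \left(-2886\right)} = \frac{1644}{9 + 2 \cdot 8328996 + 2 \left(52 + 1763\right) \left(-2886\right)} = \frac{1644}{9 + 16657992 + 2 \cdot 1815 \left(-2886\right)} = \frac{1644}{9 + 16657992 - 10476180} = \frac{1644}{6181821} = 1644 \cdot \frac{1}{6181821} = \frac{548}{2060607}$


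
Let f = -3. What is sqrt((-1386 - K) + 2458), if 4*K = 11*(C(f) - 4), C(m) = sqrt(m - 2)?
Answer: sqrt(4332 - 11*I*sqrt(5))/2 ≈ 32.909 - 0.093427*I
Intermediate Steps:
C(m) = sqrt(-2 + m)
K = -11 + 11*I*sqrt(5)/4 (K = (11*(sqrt(-2 - 3) - 4))/4 = (11*(sqrt(-5) - 4))/4 = (11*(I*sqrt(5) - 4))/4 = (11*(-4 + I*sqrt(5)))/4 = (-44 + 11*I*sqrt(5))/4 = -11 + 11*I*sqrt(5)/4 ≈ -11.0 + 6.1492*I)
sqrt((-1386 - K) + 2458) = sqrt((-1386 - (-11 + 11*I*sqrt(5)/4)) + 2458) = sqrt((-1386 + (11 - 11*I*sqrt(5)/4)) + 2458) = sqrt((-1375 - 11*I*sqrt(5)/4) + 2458) = sqrt(1083 - 11*I*sqrt(5)/4)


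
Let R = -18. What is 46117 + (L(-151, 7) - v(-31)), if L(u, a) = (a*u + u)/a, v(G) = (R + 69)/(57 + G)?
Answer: 8361529/182 ≈ 45942.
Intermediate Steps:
v(G) = 51/(57 + G) (v(G) = (-18 + 69)/(57 + G) = 51/(57 + G))
L(u, a) = (u + a*u)/a
46117 + (L(-151, 7) - v(-31)) = 46117 + ((-151 - 151/7) - 51/(57 - 31)) = 46117 + ((-151 - 151*⅐) - 51/26) = 46117 + ((-151 - 151/7) - 51/26) = 46117 + (-1208/7 - 1*51/26) = 46117 + (-1208/7 - 51/26) = 46117 - 31765/182 = 8361529/182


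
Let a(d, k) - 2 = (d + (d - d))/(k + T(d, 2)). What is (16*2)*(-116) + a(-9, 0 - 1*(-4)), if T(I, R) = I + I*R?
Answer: -85321/23 ≈ -3709.6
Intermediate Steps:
a(d, k) = 2 + d/(k + 3*d) (a(d, k) = 2 + (d + (d - d))/(k + d*(1 + 2)) = 2 + (d + 0)/(k + d*3) = 2 + d/(k + 3*d))
(16*2)*(-116) + a(-9, 0 - 1*(-4)) = (16*2)*(-116) + (2*(0 - 1*(-4)) + 7*(-9))/((0 - 1*(-4)) + 3*(-9)) = 32*(-116) + (2*(0 + 4) - 63)/((0 + 4) - 27) = -3712 + (2*4 - 63)/(4 - 27) = -3712 + (8 - 63)/(-23) = -3712 - 1/23*(-55) = -3712 + 55/23 = -85321/23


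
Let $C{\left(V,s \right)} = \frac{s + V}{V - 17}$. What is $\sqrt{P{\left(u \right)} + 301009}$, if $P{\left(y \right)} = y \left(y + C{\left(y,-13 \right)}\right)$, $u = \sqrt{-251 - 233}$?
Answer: $\frac{\sqrt{179573899253 + 11989230 i}}{773} \approx 548.2 + 0.0183 i$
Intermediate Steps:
$C{\left(V,s \right)} = \frac{V + s}{-17 + V}$
$u = 22 i$ ($u = \sqrt{-484} = 22 i \approx 22.0 i$)
$P{\left(y \right)} = y \left(y + \frac{-13 + y}{-17 + y}\right)$ ($P{\left(y \right)} = y \left(y + \frac{y - 13}{-17 + y}\right) = y \left(y + \frac{-13 + y}{-17 + y}\right)$)
$\sqrt{P{\left(u \right)} + 301009} = \sqrt{\frac{22 i \left(-13 + 22 i + 22 i \left(-17 + 22 i\right)\right)}{-17 + 22 i} + 301009} = \sqrt{22 i \frac{-17 - 22 i}{773} \left(-13 + 22 i + 22 i \left(-17 + 22 i\right)\right) + 301009} = \sqrt{\frac{22 i \left(-17 - 22 i\right) \left(-13 + 22 i + 22 i \left(-17 + 22 i\right)\right)}{773} + 301009} = \sqrt{301009 + \frac{22 i \left(-17 - 22 i\right) \left(-13 + 22 i + 22 i \left(-17 + 22 i\right)\right)}{773}}$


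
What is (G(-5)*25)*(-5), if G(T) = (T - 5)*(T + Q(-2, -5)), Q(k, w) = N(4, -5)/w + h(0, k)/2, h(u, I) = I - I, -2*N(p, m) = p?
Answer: -5750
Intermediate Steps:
N(p, m) = -p/2
h(u, I) = 0
Q(k, w) = -2/w (Q(k, w) = (-½*4)/w + 0/2 = -2/w + 0*(½) = -2/w + 0 = -2/w)
G(T) = (-5 + T)*(⅖ + T) (G(T) = (T - 5)*(T - 2/(-5)) = (-5 + T)*(T - 2*(-⅕)) = (-5 + T)*(T + ⅖) = (-5 + T)*(⅖ + T))
(G(-5)*25)*(-5) = ((-2 + (-5)² - 23/5*(-5))*25)*(-5) = ((-2 + 25 + 23)*25)*(-5) = (46*25)*(-5) = 1150*(-5) = -5750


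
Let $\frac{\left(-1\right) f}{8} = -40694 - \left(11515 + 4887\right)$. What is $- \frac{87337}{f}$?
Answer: $- \frac{87337}{456768} \approx -0.19121$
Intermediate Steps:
$f = 456768$ ($f = - 8 \left(-40694 - \left(11515 + 4887\right)\right) = - 8 \left(-40694 - 16402\right) = \left(-8\right) \left(-57096\right) = 456768$)
$- \frac{87337}{f} = - \frac{87337}{456768}$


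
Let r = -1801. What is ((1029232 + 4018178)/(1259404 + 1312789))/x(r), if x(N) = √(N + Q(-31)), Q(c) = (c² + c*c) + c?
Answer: 168247*√10/2572193 ≈ 0.20684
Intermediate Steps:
Q(c) = c + 2*c² (Q(c) = (c² + c²) + c = 2*c² + c = c + 2*c²)
x(N) = √(1891 + N) (x(N) = √(N - 31*(1 + 2*(-31))) = √(N - 31*(1 - 62)) = √(N - 31*(-61)) = √(N + 1891) = √(1891 + N))
((1029232 + 4018178)/(1259404 + 1312789))/x(r) = ((1029232 + 4018178)/(1259404 + 1312789))/(√(1891 - 1801)) = (5047410/2572193)/(√90) = (5047410*(1/2572193))/((3*√10)) = 5047410*(√10/30)/2572193 = 168247*√10/2572193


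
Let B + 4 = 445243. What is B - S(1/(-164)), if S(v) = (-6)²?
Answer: 445203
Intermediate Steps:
B = 445239 (B = -4 + 445243 = 445239)
S(v) = 36
B - S(1/(-164)) = 445239 - 1*36 = 445239 - 36 = 445203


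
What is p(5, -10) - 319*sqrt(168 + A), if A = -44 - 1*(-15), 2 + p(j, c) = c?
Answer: -12 - 319*sqrt(139) ≈ -3773.0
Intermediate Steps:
p(j, c) = -2 + c
A = -29 (A = -44 + 15 = -29)
p(5, -10) - 319*sqrt(168 + A) = (-2 - 10) - 319*sqrt(168 - 29) = -12 - 319*sqrt(139)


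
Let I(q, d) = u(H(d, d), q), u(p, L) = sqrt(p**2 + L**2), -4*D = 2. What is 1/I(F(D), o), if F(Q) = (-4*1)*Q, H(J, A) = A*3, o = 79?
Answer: sqrt(56173)/56173 ≈ 0.0042193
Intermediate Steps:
H(J, A) = 3*A
D = -1/2 (D = -1/4*2 = -1/2 ≈ -0.50000)
F(Q) = -4*Q
u(p, L) = sqrt(L**2 + p**2)
I(q, d) = sqrt(q**2 + 9*d**2) (I(q, d) = sqrt(q**2 + (3*d)**2) = sqrt(q**2 + 9*d**2))
1/I(F(D), o) = 1/(sqrt((-4*(-1/2))**2 + 9*79**2)) = 1/(sqrt(2**2 + 9*6241)) = 1/(sqrt(4 + 56169)) = 1/(sqrt(56173)) = sqrt(56173)/56173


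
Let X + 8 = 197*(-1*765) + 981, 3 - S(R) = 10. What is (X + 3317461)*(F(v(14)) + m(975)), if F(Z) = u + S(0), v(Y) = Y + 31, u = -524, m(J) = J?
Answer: 1406471676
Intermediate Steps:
S(R) = -7 (S(R) = 3 - 1*10 = 3 - 10 = -7)
X = -149732 (X = -8 + (197*(-1*765) + 981) = -8 + (197*(-765) + 981) = -8 + (-150705 + 981) = -8 - 149724 = -149732)
v(Y) = 31 + Y
F(Z) = -531 (F(Z) = -524 - 7 = -531)
(X + 3317461)*(F(v(14)) + m(975)) = (-149732 + 3317461)*(-531 + 975) = 3167729*444 = 1406471676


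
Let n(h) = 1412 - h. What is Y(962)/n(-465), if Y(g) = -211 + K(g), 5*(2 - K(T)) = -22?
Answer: -1023/9385 ≈ -0.10900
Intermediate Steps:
K(T) = 32/5 (K(T) = 2 - ⅕*(-22) = 2 + 22/5 = 32/5)
Y(g) = -1023/5 (Y(g) = -211 + 32/5 = -1023/5)
Y(962)/n(-465) = -1023/(5*(1412 - 1*(-465))) = -1023/(5*(1412 + 465)) = -1023/5/1877 = -1023/5*1/1877 = -1023/9385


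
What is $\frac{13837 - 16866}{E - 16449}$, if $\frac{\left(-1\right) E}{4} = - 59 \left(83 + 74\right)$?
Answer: $- \frac{3029}{20603} \approx -0.14702$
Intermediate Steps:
$E = 37052$ ($E = - 4 \left(- 59 \left(83 + 74\right)\right) = - 4 \left(\left(-59\right) 157\right) = \left(-4\right) \left(-9263\right) = 37052$)
$\frac{13837 - 16866}{E - 16449} = \frac{13837 - 16866}{37052 - 16449} = - \frac{3029}{20603}$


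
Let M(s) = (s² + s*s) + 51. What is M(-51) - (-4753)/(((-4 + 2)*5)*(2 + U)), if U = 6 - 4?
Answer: 205367/40 ≈ 5134.2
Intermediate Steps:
M(s) = 51 + 2*s² (M(s) = (s² + s²) + 51 = 2*s² + 51 = 51 + 2*s²)
U = 2
M(-51) - (-4753)/(((-4 + 2)*5)*(2 + U)) = (51 + 2*(-51)²) - (-4753)/(((-4 + 2)*5)*(2 + 2)) = (51 + 2*2601) - (-4753)/(-2*5*4) = (51 + 5202) - (-4753)/((-10*4)) = 5253 - (-4753)/(-40) = 5253 - (-4753)*(-1)/40 = 5253 - 1*4753/40 = 5253 - 4753/40 = 205367/40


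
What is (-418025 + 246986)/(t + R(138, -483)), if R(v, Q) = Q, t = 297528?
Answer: -57013/99015 ≈ -0.57580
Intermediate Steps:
(-418025 + 246986)/(t + R(138, -483)) = (-418025 + 246986)/(297528 - 483) = -171039/297045 = -171039*1/297045 = -57013/99015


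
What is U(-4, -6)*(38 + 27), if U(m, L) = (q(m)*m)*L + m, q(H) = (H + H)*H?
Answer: 49660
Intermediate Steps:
q(H) = 2*H² (q(H) = (2*H)*H = 2*H²)
U(m, L) = m + 2*L*m³ (U(m, L) = ((2*m²)*m)*L + m = (2*m³)*L + m = 2*L*m³ + m = m + 2*L*m³)
U(-4, -6)*(38 + 27) = (-4 + 2*(-6)*(-4)³)*(38 + 27) = (-4 + 2*(-6)*(-64))*65 = (-4 + 768)*65 = 764*65 = 49660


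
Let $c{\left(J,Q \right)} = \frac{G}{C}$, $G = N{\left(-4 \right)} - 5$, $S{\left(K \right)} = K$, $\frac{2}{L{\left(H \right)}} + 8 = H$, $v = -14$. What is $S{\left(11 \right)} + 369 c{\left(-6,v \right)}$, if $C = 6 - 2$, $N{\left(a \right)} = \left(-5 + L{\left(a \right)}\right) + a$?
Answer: $- \frac{10367}{8} \approx -1295.9$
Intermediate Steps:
$L{\left(H \right)} = \frac{2}{-8 + H}$
$N{\left(a \right)} = -5 + a + \frac{2}{-8 + a}$ ($N{\left(a \right)} = \left(-5 + \frac{2}{-8 + a}\right) + a = -5 + a + \frac{2}{-8 + a}$)
$G = - \frac{85}{6}$ ($G = \frac{2 + \left(-8 - 4\right) \left(-5 - 4\right)}{-8 - 4} - 5 = \frac{2 - -108}{-12} - 5 = - \frac{2 + 108}{12} - 5 = \left(- \frac{1}{12}\right) 110 - 5 = - \frac{55}{6} - 5 = - \frac{85}{6} \approx -14.167$)
$C = 4$ ($C = 6 - 2 = 4$)
$c{\left(J,Q \right)} = - \frac{85}{24}$ ($c{\left(J,Q \right)} = - \frac{85}{6 \cdot 4} = \left(- \frac{85}{6}\right) \frac{1}{4} = - \frac{85}{24}$)
$S{\left(11 \right)} + 369 c{\left(-6,v \right)} = 11 + 369 \left(- \frac{85}{24}\right) = 11 - \frac{10455}{8} = - \frac{10367}{8}$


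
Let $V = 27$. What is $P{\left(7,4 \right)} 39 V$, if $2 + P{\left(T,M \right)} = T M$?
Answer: $27378$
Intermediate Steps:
$P{\left(T,M \right)} = -2 + M T$ ($P{\left(T,M \right)} = -2 + T M = -2 + M T$)
$P{\left(7,4 \right)} 39 V = \left(-2 + 4 \cdot 7\right) 39 \cdot 27 = \left(-2 + 28\right) 39 \cdot 27 = 26 \cdot 39 \cdot 27 = 1014 \cdot 27 = 27378$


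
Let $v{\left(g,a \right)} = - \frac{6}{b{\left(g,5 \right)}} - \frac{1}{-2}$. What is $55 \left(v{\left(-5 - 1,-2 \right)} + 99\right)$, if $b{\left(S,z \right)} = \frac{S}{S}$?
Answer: $\frac{10285}{2} \approx 5142.5$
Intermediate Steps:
$b{\left(S,z \right)} = 1$
$v{\left(g,a \right)} = - \frac{11}{2}$ ($v{\left(g,a \right)} = - \frac{6}{1} - \frac{1}{-2} = \left(-6\right) 1 - - \frac{1}{2} = -6 + \frac{1}{2} = - \frac{11}{2}$)
$55 \left(v{\left(-5 - 1,-2 \right)} + 99\right) = 55 \left(- \frac{11}{2} + 99\right) = 55 \cdot \frac{187}{2} = \frac{10285}{2}$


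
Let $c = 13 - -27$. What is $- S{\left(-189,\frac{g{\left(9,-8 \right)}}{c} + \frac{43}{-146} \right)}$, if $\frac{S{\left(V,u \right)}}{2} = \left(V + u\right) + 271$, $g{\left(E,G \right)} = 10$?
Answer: $- \frac{23931}{146} \approx -163.91$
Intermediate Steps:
$c = 40$ ($c = 13 + 27 = 40$)
$S{\left(V,u \right)} = 542 + 2 V + 2 u$ ($S{\left(V,u \right)} = 2 \left(\left(V + u\right) + 271\right) = 2 \left(271 + V + u\right) = 542 + 2 V + 2 u$)
$- S{\left(-189,\frac{g{\left(9,-8 \right)}}{c} + \frac{43}{-146} \right)} = - (542 + 2 \left(-189\right) + 2 \left(\frac{10}{40} + \frac{43}{-146}\right)) = - (542 - 378 + 2 \left(10 \cdot \frac{1}{40} + 43 \left(- \frac{1}{146}\right)\right)) = - (542 - 378 + 2 \left(\frac{1}{4} - \frac{43}{146}\right)) = - (542 - 378 + 2 \left(- \frac{13}{292}\right)) = - (542 - 378 - \frac{13}{146}) = \left(-1\right) \frac{23931}{146} = - \frac{23931}{146}$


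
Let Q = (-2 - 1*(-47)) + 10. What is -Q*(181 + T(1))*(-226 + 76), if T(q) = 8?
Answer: 1559250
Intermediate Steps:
Q = 55 (Q = (-2 + 47) + 10 = 45 + 10 = 55)
-Q*(181 + T(1))*(-226 + 76) = -55*(181 + 8)*(-226 + 76) = -55*189*(-150) = -55*(-28350) = -1*(-1559250) = 1559250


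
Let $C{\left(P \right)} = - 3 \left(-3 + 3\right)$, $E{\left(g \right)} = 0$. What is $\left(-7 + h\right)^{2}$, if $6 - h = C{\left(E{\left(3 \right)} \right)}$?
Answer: $1$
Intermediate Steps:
$C{\left(P \right)} = 0$ ($C{\left(P \right)} = \left(-3\right) 0 = 0$)
$h = 6$ ($h = 6 - 0 = 6 + 0 = 6$)
$\left(-7 + h\right)^{2} = \left(-7 + 6\right)^{2} = \left(-1\right)^{2} = 1$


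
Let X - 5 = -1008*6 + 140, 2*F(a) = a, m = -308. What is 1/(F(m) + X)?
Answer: -1/6057 ≈ -0.00016510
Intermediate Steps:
F(a) = a/2
X = -5903 (X = 5 + (-1008*6 + 140) = 5 + (-112*54 + 140) = 5 + (-6048 + 140) = 5 - 5908 = -5903)
1/(F(m) + X) = 1/((1/2)*(-308) - 5903) = 1/(-154 - 5903) = 1/(-6057) = -1/6057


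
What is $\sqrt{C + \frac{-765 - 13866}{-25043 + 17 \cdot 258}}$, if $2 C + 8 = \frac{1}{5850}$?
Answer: $\frac{i \sqrt{1264119802127}}{619710} \approx 1.8143 i$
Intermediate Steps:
$C = - \frac{46799}{11700}$ ($C = -4 + \frac{1}{2 \cdot 5850} = -4 + \frac{1}{2} \cdot \frac{1}{5850} = -4 + \frac{1}{11700} = - \frac{46799}{11700} \approx -3.9999$)
$\sqrt{C + \frac{-765 - 13866}{-25043 + 17 \cdot 258}} = \sqrt{- \frac{46799}{11700} + \frac{-765 - 13866}{-25043 + 17 \cdot 258}} = \sqrt{- \frac{46799}{11700} - \frac{14631}{-25043 + 4386}} = \sqrt{- \frac{46799}{11700} - \frac{14631}{-20657}} = \sqrt{- \frac{46799}{11700} - - \frac{14631}{20657}} = \sqrt{- \frac{46799}{11700} + \frac{14631}{20657}} = \sqrt{- \frac{61195711}{18591300}} = \frac{i \sqrt{1264119802127}}{619710}$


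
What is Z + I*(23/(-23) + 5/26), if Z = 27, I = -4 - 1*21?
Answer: 1227/26 ≈ 47.192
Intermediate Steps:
I = -25 (I = -4 - 21 = -25)
Z + I*(23/(-23) + 5/26) = 27 - 25*(23/(-23) + 5/26) = 27 - 25*(23*(-1/23) + 5*(1/26)) = 27 - 25*(-1 + 5/26) = 27 - 25*(-21/26) = 27 + 525/26 = 1227/26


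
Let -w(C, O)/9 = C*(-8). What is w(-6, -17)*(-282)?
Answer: 121824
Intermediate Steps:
w(C, O) = 72*C (w(C, O) = -9*C*(-8) = -(-72)*C = 72*C)
w(-6, -17)*(-282) = (72*(-6))*(-282) = -432*(-282) = 121824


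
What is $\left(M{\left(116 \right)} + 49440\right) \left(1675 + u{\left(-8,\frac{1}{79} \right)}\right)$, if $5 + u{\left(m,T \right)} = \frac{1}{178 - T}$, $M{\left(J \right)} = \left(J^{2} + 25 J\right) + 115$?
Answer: $\frac{1547718740539}{14061} \approx 1.1007 \cdot 10^{8}$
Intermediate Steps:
$M{\left(J \right)} = 115 + J^{2} + 25 J$
$u{\left(m,T \right)} = -5 + \frac{1}{178 - T}$
$\left(M{\left(116 \right)} + 49440\right) \left(1675 + u{\left(-8,\frac{1}{79} \right)}\right) = \left(\left(115 + 116^{2} + 25 \cdot 116\right) + 49440\right) \left(1675 + \frac{889 - \frac{5}{79}}{-178 + \frac{1}{79}}\right) = \left(\left(115 + 13456 + 2900\right) + 49440\right) \left(1675 + \frac{889 - \frac{5}{79}}{-178 + \frac{1}{79}}\right) = \left(16471 + 49440\right) \left(1675 + \frac{889 - \frac{5}{79}}{- \frac{14061}{79}}\right) = 65911 \left(1675 - \frac{70226}{14061}\right) = 65911 \cdot \frac{23481949}{14061} = \frac{1547718740539}{14061}$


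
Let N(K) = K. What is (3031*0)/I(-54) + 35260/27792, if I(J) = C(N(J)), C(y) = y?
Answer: 8815/6948 ≈ 1.2687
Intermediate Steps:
I(J) = J
(3031*0)/I(-54) + 35260/27792 = (3031*0)/(-54) + 35260/27792 = 0*(-1/54) + 35260*(1/27792) = 0 + 8815/6948 = 8815/6948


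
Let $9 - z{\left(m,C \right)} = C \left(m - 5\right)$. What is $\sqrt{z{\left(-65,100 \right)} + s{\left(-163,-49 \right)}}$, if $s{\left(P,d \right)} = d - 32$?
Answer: $4 \sqrt{433} \approx 83.235$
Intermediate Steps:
$s{\left(P,d \right)} = -32 + d$
$z{\left(m,C \right)} = 9 - C \left(-5 + m\right)$ ($z{\left(m,C \right)} = 9 - C \left(m - 5\right) = 9 - C \left(-5 + m\right)$)
$\sqrt{z{\left(-65,100 \right)} + s{\left(-163,-49 \right)}} = \sqrt{\left(9 + 5 \cdot 100 - 100 \left(-65\right)\right) - 81} = \sqrt{\left(9 + 500 + 6500\right) - 81} = \sqrt{7009 - 81} = \sqrt{6928} = 4 \sqrt{433}$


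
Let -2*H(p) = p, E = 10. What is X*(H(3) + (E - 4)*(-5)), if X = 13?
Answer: -819/2 ≈ -409.50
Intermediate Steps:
H(p) = -p/2
X*(H(3) + (E - 4)*(-5)) = 13*(-½*3 + (10 - 4)*(-5)) = 13*(-3/2 + 6*(-5)) = 13*(-3/2 - 30) = 13*(-63/2) = -819/2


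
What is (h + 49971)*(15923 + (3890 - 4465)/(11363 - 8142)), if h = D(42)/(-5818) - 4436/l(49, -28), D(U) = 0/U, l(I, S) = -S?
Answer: 17883303720704/22547 ≈ 7.9316e+8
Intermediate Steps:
D(U) = 0
h = -1109/7 (h = 0/(-5818) - 4436/((-1*(-28))) = 0*(-1/5818) - 4436/28 = 0 - 4436*1/28 = 0 - 1109/7 = -1109/7 ≈ -158.43)
(h + 49971)*(15923 + (3890 - 4465)/(11363 - 8142)) = (-1109/7 + 49971)*(15923 + (3890 - 4465)/(11363 - 8142)) = 348688*(15923 - 575/3221)/7 = (348688/7)*(51287408/3221) = 17883303720704/22547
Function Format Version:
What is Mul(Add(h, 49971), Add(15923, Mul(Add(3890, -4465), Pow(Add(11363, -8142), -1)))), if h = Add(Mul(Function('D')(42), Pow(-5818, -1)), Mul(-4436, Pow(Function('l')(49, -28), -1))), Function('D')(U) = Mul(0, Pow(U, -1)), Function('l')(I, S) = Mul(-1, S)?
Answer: Rational(17883303720704, 22547) ≈ 7.9316e+8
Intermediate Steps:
Function('D')(U) = 0
h = Rational(-1109, 7) (h = Add(Mul(0, Pow(-5818, -1)), Mul(-4436, Pow(Mul(-1, -28), -1))) = Add(Mul(0, Rational(-1, 5818)), Mul(-4436, Pow(28, -1))) = Add(0, Mul(-4436, Rational(1, 28))) = Add(0, Rational(-1109, 7)) = Rational(-1109, 7) ≈ -158.43)
Mul(Add(h, 49971), Add(15923, Mul(Add(3890, -4465), Pow(Add(11363, -8142), -1)))) = Mul(Add(Rational(-1109, 7), 49971), Add(15923, Mul(Add(3890, -4465), Pow(Add(11363, -8142), -1)))) = Mul(Rational(348688, 7), Add(15923, Mul(-575, Pow(3221, -1)))) = Mul(Rational(348688, 7), Add(15923, Mul(-575, Rational(1, 3221)))) = Mul(Rational(348688, 7), Add(15923, Rational(-575, 3221))) = Mul(Rational(348688, 7), Rational(51287408, 3221)) = Rational(17883303720704, 22547)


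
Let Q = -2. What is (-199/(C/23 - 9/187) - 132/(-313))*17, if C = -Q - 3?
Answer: 4555122715/123322 ≈ 36937.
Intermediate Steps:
C = -1 (C = -1*(-2) - 3 = 2 - 3 = -1)
(-199/(C/23 - 9/187) - 132/(-313))*17 = (-199/(-1/23 - 9/187) - 132/(-313))*17 = (-199/(-1*1/23 - 9*1/187) - 132*(-1/313))*17 = (-199/(-1/23 - 9/187) + 132/313)*17 = (-199/(-394/4301) + 132/313)*17 = (-199*(-4301/394) + 132/313)*17 = (855899/394 + 132/313)*17 = (267948395/123322)*17 = 4555122715/123322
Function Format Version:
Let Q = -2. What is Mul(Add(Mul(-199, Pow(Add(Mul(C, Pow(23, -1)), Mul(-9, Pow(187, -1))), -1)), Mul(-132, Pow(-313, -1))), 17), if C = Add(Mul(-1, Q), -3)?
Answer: Rational(4555122715, 123322) ≈ 36937.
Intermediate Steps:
C = -1 (C = Add(Mul(-1, -2), -3) = Add(2, -3) = -1)
Mul(Add(Mul(-199, Pow(Add(Mul(C, Pow(23, -1)), Mul(-9, Pow(187, -1))), -1)), Mul(-132, Pow(-313, -1))), 17) = Mul(Add(Mul(-199, Pow(Add(Mul(-1, Pow(23, -1)), Mul(-9, Pow(187, -1))), -1)), Mul(-132, Pow(-313, -1))), 17) = Mul(Add(Mul(-199, Pow(Add(Mul(-1, Rational(1, 23)), Mul(-9, Rational(1, 187))), -1)), Mul(-132, Rational(-1, 313))), 17) = Mul(Add(Mul(-199, Pow(Add(Rational(-1, 23), Rational(-9, 187)), -1)), Rational(132, 313)), 17) = Mul(Add(Mul(-199, Pow(Rational(-394, 4301), -1)), Rational(132, 313)), 17) = Mul(Add(Mul(-199, Rational(-4301, 394)), Rational(132, 313)), 17) = Mul(Add(Rational(855899, 394), Rational(132, 313)), 17) = Mul(Rational(267948395, 123322), 17) = Rational(4555122715, 123322)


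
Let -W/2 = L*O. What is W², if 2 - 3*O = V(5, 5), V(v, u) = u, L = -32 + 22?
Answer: 400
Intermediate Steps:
L = -10
O = -1 (O = ⅔ - ⅓*5 = ⅔ - 5/3 = -1)
W = -20 (W = -(-20)*(-1) = -2*10 = -20)
W² = (-20)² = 400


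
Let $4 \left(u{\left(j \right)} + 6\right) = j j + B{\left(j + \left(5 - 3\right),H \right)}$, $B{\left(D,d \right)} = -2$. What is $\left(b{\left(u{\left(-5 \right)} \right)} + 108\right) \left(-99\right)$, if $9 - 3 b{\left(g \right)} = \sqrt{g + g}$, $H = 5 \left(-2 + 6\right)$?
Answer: $-10989 + \frac{33 i \sqrt{2}}{2} \approx -10989.0 + 23.335 i$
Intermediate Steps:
$H = 20$ ($H = 5 \cdot 4 = 20$)
$u{\left(j \right)} = - \frac{13}{2} + \frac{j^{2}}{4}$ ($u{\left(j \right)} = -6 + \frac{j j - 2}{4} = -6 + \frac{j^{2} - 2}{4} = -6 + \frac{-2 + j^{2}}{4} = -6 + \left(- \frac{1}{2} + \frac{j^{2}}{4}\right) = - \frac{13}{2} + \frac{j^{2}}{4}$)
$b{\left(g \right)} = 3 - \frac{\sqrt{2} \sqrt{g}}{3}$ ($b{\left(g \right)} = 3 - \frac{\sqrt{g + g}}{3} = 3 - \frac{\sqrt{2 g}}{3} = 3 - \frac{\sqrt{2} \sqrt{g}}{3}$)
$\left(b{\left(u{\left(-5 \right)} \right)} + 108\right) \left(-99\right) = \left(\left(3 - \frac{\sqrt{2} \sqrt{- \frac{13}{2} + \frac{\left(-5\right)^{2}}{4}}}{3}\right) + 108\right) \left(-99\right) = \left(\left(3 - \frac{\sqrt{2} \sqrt{- \frac{13}{2} + \frac{1}{4} \cdot 25}}{3}\right) + 108\right) \left(-99\right) = \left(\left(3 - \frac{\sqrt{2} \sqrt{- \frac{13}{2} + \frac{25}{4}}}{3}\right) + 108\right) \left(-99\right) = \left(\left(3 - \frac{\sqrt{2} \sqrt{- \frac{1}{4}}}{3}\right) + 108\right) \left(-99\right) = \left(\left(3 - \frac{\sqrt{2} \frac{i}{2}}{3}\right) + 108\right) \left(-99\right) = \left(\left(3 - \frac{i \sqrt{2}}{6}\right) + 108\right) \left(-99\right) = \left(111 - \frac{i \sqrt{2}}{6}\right) \left(-99\right) = -10989 + \frac{33 i \sqrt{2}}{2}$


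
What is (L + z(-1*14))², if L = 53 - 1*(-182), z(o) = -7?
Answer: 51984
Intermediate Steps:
L = 235 (L = 53 + 182 = 235)
(L + z(-1*14))² = (235 - 7)² = 228² = 51984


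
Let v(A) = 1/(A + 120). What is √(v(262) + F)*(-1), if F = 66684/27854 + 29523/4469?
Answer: -√5089118025968806747186/23775589466 ≈ -3.0005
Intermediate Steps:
v(A) = 1/(120 + A)
F = 560172219/62239763 (F = 66684*(1/27854) + 29523*(1/4469) = 33342/13927 + 29523/4469 = 560172219/62239763 ≈ 9.0002)
√(v(262) + F)*(-1) = √(1/(120 + 262) + 560172219/62239763)*(-1) = √(1/382 + 560172219/62239763)*(-1) = √(214048027421/23775589466)*(-1) = (√5089118025968806747186/23775589466)*(-1) = -√5089118025968806747186/23775589466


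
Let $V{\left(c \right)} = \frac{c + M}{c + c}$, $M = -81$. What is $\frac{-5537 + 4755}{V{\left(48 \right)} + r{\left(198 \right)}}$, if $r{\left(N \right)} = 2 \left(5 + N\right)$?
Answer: $- \frac{25024}{12981} \approx -1.9277$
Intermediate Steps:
$r{\left(N \right)} = 10 + 2 N$
$V{\left(c \right)} = \frac{-81 + c}{2 c}$ ($V{\left(c \right)} = \frac{c - 81}{c + c} = \frac{-81 + c}{2 c}$)
$\frac{-5537 + 4755}{V{\left(48 \right)} + r{\left(198 \right)}} = \frac{-5537 + 4755}{\frac{-81 + 48}{2 \cdot 48} + \left(10 + 2 \cdot 198\right)} = - \frac{782}{\frac{1}{2} \cdot \frac{1}{48} \left(-33\right) + \left(10 + 396\right)} = - \frac{782}{- \frac{11}{32} + 406} = - \frac{782}{\frac{12981}{32}} = \left(-782\right) \frac{32}{12981} = - \frac{25024}{12981}$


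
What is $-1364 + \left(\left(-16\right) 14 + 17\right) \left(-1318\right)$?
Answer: $271462$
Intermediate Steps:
$-1364 + \left(\left(-16\right) 14 + 17\right) \left(-1318\right) = -1364 + \left(-224 + 17\right) \left(-1318\right) = -1364 - -272826 = -1364 + 272826 = 271462$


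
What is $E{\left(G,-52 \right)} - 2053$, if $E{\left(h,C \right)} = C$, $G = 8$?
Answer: $-2105$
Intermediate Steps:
$E{\left(G,-52 \right)} - 2053 = -52 - 2053 = -2105$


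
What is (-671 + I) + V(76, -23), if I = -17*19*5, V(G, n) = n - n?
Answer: -2286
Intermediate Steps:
V(G, n) = 0
I = -1615 (I = -323*5 = -1615)
(-671 + I) + V(76, -23) = (-671 - 1615) + 0 = -2286 + 0 = -2286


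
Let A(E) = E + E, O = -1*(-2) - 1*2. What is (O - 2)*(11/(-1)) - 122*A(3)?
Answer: -710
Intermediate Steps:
O = 0 (O = 2 - 2 = 0)
A(E) = 2*E
(O - 2)*(11/(-1)) - 122*A(3) = (0 - 2)*(11/(-1)) - 244*3 = -22*(-1) - 122*6 = -2*(-11) - 732 = 22 - 732 = -710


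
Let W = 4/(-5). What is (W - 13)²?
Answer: 4761/25 ≈ 190.44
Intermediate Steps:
W = -⅘ (W = 4*(-⅕) = -⅘ ≈ -0.80000)
(W - 13)² = (-⅘ - 13)² = (-69/5)² = 4761/25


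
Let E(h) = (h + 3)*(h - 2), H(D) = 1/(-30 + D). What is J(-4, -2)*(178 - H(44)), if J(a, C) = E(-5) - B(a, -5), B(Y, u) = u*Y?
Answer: -7473/7 ≈ -1067.6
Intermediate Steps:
B(Y, u) = Y*u
E(h) = (-2 + h)*(3 + h) (E(h) = (3 + h)*(-2 + h) = (-2 + h)*(3 + h))
J(a, C) = 14 + 5*a (J(a, C) = (-6 - 5 + (-5)**2) - a*(-5) = (-6 - 5 + 25) - (-5)*a = 14 + 5*a)
J(-4, -2)*(178 - H(44)) = (14 + 5*(-4))*(178 - 1/(-30 + 44)) = (14 - 20)*(178 - 1/14) = -6*(178 - 1*1/14) = -6*(178 - 1/14) = -6*2491/14 = -7473/7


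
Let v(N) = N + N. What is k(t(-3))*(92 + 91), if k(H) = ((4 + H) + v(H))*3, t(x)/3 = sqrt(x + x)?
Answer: 2196 + 4941*I*sqrt(6) ≈ 2196.0 + 12103.0*I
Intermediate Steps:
v(N) = 2*N
t(x) = 3*sqrt(2)*sqrt(x) (t(x) = 3*sqrt(x + x) = 3*sqrt(2*x) = 3*(sqrt(2)*sqrt(x)) = 3*sqrt(2)*sqrt(x))
k(H) = 12 + 9*H (k(H) = ((4 + H) + 2*H)*3 = (4 + 3*H)*3 = 12 + 9*H)
k(t(-3))*(92 + 91) = (12 + 9*(3*sqrt(2)*sqrt(-3)))*(92 + 91) = (12 + 9*(3*sqrt(2)*(I*sqrt(3))))*183 = (12 + 9*(3*I*sqrt(6)))*183 = (12 + 27*I*sqrt(6))*183 = 2196 + 4941*I*sqrt(6)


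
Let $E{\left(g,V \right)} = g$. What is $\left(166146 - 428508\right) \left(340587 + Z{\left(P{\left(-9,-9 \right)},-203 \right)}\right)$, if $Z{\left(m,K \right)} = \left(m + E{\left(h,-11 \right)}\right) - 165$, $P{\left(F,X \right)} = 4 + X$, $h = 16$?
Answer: $-89316682746$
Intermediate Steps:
$Z{\left(m,K \right)} = -149 + m$ ($Z{\left(m,K \right)} = \left(m + 16\right) - 165 = \left(16 + m\right) - 165 = -149 + m$)
$\left(166146 - 428508\right) \left(340587 + Z{\left(P{\left(-9,-9 \right)},-203 \right)}\right) = \left(166146 - 428508\right) \left(340587 + \left(-149 + \left(4 - 9\right)\right)\right) = - 262362 \left(340587 - 154\right) = \left(-262362\right) 340433 = -89316682746$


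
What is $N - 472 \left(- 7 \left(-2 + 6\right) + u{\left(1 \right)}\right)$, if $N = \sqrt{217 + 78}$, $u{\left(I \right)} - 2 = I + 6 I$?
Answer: $8968 + \sqrt{295} \approx 8985.2$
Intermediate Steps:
$u{\left(I \right)} = 2 + 7 I$ ($u{\left(I \right)} = 2 + \left(I + 6 I\right) = 2 + 7 I$)
$N = \sqrt{295} \approx 17.176$
$N - 472 \left(- 7 \left(-2 + 6\right) + u{\left(1 \right)}\right) = \sqrt{295} - 472 \left(- 7 \left(-2 + 6\right) + \left(2 + 7 \cdot 1\right)\right) = \sqrt{295} - 472 \left(\left(-7\right) 4 + \left(2 + 7\right)\right) = \sqrt{295} - 472 \left(-28 + 9\right) = \sqrt{295} - -8968 = \sqrt{295} + 8968 = 8968 + \sqrt{295}$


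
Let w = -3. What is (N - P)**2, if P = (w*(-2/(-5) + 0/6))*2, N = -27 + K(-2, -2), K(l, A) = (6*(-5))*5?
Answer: 762129/25 ≈ 30485.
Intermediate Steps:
K(l, A) = -150 (K(l, A) = -30*5 = -150)
N = -177 (N = -27 - 150 = -177)
P = -12/5 (P = -3*(-2/(-5) + 0/6)*2 = -3*(-2*(-1/5) + 0*(1/6))*2 = -3*(2/5 + 0)*2 = -3*2/5*2 = -6/5*2 = -12/5 ≈ -2.4000)
(N - P)**2 = (-177 - 1*(-12/5))**2 = (-177 + 12/5)**2 = (-873/5)**2 = 762129/25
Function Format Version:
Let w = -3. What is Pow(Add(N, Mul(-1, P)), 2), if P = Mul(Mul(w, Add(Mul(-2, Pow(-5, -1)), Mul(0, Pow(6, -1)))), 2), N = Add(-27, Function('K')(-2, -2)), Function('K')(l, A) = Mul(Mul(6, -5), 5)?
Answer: Rational(762129, 25) ≈ 30485.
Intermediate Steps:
Function('K')(l, A) = -150 (Function('K')(l, A) = Mul(-30, 5) = -150)
N = -177 (N = Add(-27, -150) = -177)
P = Rational(-12, 5) (P = Mul(Mul(-3, Add(Mul(-2, Pow(-5, -1)), Mul(0, Pow(6, -1)))), 2) = Mul(Mul(-3, Add(Mul(-2, Rational(-1, 5)), Mul(0, Rational(1, 6)))), 2) = Mul(Mul(-3, Add(Rational(2, 5), 0)), 2) = Mul(Mul(-3, Rational(2, 5)), 2) = Mul(Rational(-6, 5), 2) = Rational(-12, 5) ≈ -2.4000)
Pow(Add(N, Mul(-1, P)), 2) = Pow(Add(-177, Mul(-1, Rational(-12, 5))), 2) = Pow(Add(-177, Rational(12, 5)), 2) = Pow(Rational(-873, 5), 2) = Rational(762129, 25)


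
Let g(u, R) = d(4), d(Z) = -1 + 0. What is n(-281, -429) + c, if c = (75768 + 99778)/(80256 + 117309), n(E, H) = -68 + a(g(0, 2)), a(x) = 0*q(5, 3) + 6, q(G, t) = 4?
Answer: -12073484/197565 ≈ -61.111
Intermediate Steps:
d(Z) = -1
g(u, R) = -1
a(x) = 6 (a(x) = 0*4 + 6 = 0 + 6 = 6)
n(E, H) = -62 (n(E, H) = -68 + 6 = -62)
c = 175546/197565 ≈ 0.88855
n(-281, -429) + c = -62 + 175546/197565 = -12073484/197565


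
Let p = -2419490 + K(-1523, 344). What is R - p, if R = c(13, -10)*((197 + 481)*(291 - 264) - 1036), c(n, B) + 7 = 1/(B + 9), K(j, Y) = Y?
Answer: 2280986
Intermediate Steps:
c(n, B) = -7 + 1/(9 + B) (c(n, B) = -7 + 1/(B + 9) = -7 + 1/(9 + B))
p = -2419146 (p = -2419490 + 344 = -2419146)
R = -138160 (R = ((-62 - 7*(-10))/(9 - 10))*((197 + 481)*(291 - 264) - 1036) = ((-62 + 70)/(-1))*(678*27 - 1036) = (-1*8)*(18306 - 1036) = -8*17270 = -138160)
R - p = -138160 - 1*(-2419146) = -138160 + 2419146 = 2280986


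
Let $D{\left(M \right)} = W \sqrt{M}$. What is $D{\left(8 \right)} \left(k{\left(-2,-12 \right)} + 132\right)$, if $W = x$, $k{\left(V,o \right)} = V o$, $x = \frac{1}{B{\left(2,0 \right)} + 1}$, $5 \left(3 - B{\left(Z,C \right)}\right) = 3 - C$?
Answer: $\frac{1560 \sqrt{2}}{17} \approx 129.77$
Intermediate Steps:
$B{\left(Z,C \right)} = \frac{12}{5} + \frac{C}{5}$ ($B{\left(Z,C \right)} = 3 - \frac{3 - C}{5} = 3 + \left(- \frac{3}{5} + \frac{C}{5}\right) = \frac{12}{5} + \frac{C}{5}$)
$x = \frac{5}{17}$ ($x = \frac{1}{\left(\frac{12}{5} + \frac{1}{5} \cdot 0\right) + 1} = \frac{1}{\left(\frac{12}{5} + 0\right) + 1} = \frac{1}{\frac{12}{5} + 1} = \frac{1}{\frac{17}{5}} = \frac{5}{17} \approx 0.29412$)
$W = \frac{5}{17} \approx 0.29412$
$D{\left(M \right)} = \frac{5 \sqrt{M}}{17}$
$D{\left(8 \right)} \left(k{\left(-2,-12 \right)} + 132\right) = \frac{5 \sqrt{8}}{17} \left(\left(-2\right) \left(-12\right) + 132\right) = \frac{5 \cdot 2 \sqrt{2}}{17} \left(24 + 132\right) = \frac{10 \sqrt{2}}{17} \cdot 156 = \frac{1560 \sqrt{2}}{17}$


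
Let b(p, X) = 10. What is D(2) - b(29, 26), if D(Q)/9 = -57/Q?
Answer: -533/2 ≈ -266.50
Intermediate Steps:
D(Q) = -513/Q (D(Q) = 9*(-57/Q) = -513/Q)
D(2) - b(29, 26) = -513/2 - 1*10 = -513*1/2 - 10 = -513/2 - 10 = -533/2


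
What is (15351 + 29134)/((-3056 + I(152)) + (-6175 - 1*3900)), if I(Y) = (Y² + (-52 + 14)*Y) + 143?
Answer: 41/4 ≈ 10.250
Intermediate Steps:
I(Y) = 143 + Y² - 38*Y (I(Y) = (Y² - 38*Y) + 143 = 143 + Y² - 38*Y)
(15351 + 29134)/((-3056 + I(152)) + (-6175 - 1*3900)) = (15351 + 29134)/((-3056 + (143 + 152² - 38*152)) + (-6175 - 1*3900)) = 44485/((-3056 + (143 + 23104 - 5776)) + (-6175 - 3900)) = 44485/((-3056 + 17471) - 10075) = 44485/(14415 - 10075) = 44485/4340 = 44485*(1/4340) = 41/4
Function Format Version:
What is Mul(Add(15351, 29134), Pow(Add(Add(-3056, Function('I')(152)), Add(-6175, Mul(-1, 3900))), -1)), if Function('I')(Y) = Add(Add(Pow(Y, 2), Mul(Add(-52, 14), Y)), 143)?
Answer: Rational(41, 4) ≈ 10.250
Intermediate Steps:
Function('I')(Y) = Add(143, Pow(Y, 2), Mul(-38, Y)) (Function('I')(Y) = Add(Add(Pow(Y, 2), Mul(-38, Y)), 143) = Add(143, Pow(Y, 2), Mul(-38, Y)))
Mul(Add(15351, 29134), Pow(Add(Add(-3056, Function('I')(152)), Add(-6175, Mul(-1, 3900))), -1)) = Mul(Add(15351, 29134), Pow(Add(Add(-3056, Add(143, Pow(152, 2), Mul(-38, 152))), Add(-6175, Mul(-1, 3900))), -1)) = Mul(44485, Pow(Add(Add(-3056, Add(143, 23104, -5776)), Add(-6175, -3900)), -1)) = Mul(44485, Pow(Add(Add(-3056, 17471), -10075), -1)) = Mul(44485, Pow(Add(14415, -10075), -1)) = Mul(44485, Pow(4340, -1)) = Mul(44485, Rational(1, 4340)) = Rational(41, 4)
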